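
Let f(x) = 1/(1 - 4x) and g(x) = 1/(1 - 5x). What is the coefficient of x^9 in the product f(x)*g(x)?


The coefficient of x^n in f*g is the Cauchy product: sum_{k=0}^{n} a^k * b^(n-k).
With a=4, b=5, n=9:
sum_{k=0}^{9} 4^k * 5^(9-k)
= 8717049

8717049


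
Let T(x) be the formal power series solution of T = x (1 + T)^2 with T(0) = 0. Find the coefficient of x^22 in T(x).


Apply the Lagrange inversion formula: if T = x * phi(T) with phi(t) = (1 + t)^2, then [x^n] T = (1/n) [t^(n-1)] phi(t)^n = (1/n) [t^(n-1)] (1 + t)^(2n) = (1/n) C(2n, n-1).
Using the identity C(2n, n-1) = C(2n, n) * n / (n+1), the unscaled factor equals C(2n, n) / (n+1) = C_n, the n-th Catalan number.
For n = 22: C_22 = C(44, 22) / 23 = 2104098963720/23 = 91482563640 = 91482563640.

91482563640


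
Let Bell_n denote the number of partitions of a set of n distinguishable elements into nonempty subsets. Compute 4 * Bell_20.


Bell_20 can be computed from the Bell triangle or from Dobinski's identity Bell_n = (1/e) * sum_{k>=0} k^n / k!.
Computing Bell_20 = 51724158235372.
Then 4 * 51724158235372 = 206896632941488.

206896632941488


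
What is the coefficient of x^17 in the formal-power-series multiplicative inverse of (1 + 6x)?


The inverse is 1/(1 + 6x). Apply the geometric identity 1/(1 - y) = sum_{k>=0} y^k with y = -6x:
1/(1 + 6x) = sum_{k>=0} (-6)^k x^k.
So the coefficient of x^17 is (-6)^17 = -16926659444736.

-16926659444736


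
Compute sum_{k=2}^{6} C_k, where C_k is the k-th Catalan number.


C_2 through C_6: 2, 5, 14, 42, 132
Sum = 2 + 5 + 14 + 42 + 132
= 195

195


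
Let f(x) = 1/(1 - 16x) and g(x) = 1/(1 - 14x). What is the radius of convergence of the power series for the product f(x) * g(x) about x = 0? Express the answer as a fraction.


The radius of 1/(1 - 16x) is 1/16 (nearest singularity at x = 1/16), and the radius of 1/(1 - 14x) is 1/14.
The product f(x)*g(x) = 1/((1 - 16x)(1 - 14x)) has singularities at both 1/16 and 1/14, so its radius of convergence is the distance to the nearest one:
min(1/16, 1/14) = 1/16.

1/16


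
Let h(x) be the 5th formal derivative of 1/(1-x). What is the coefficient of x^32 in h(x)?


Differentiating 5 times: d^5/dx^5 [1/(1-x)] = 5!/(1-x)^6.
The expansion 1/(1-x)^6 = sum_{k>=0} C(k+5, 5) x^k, so the coefficient of x^n in 5!/(1-x)^6 is 5! * C(n+5, 5).
For n = 32: 120 * C(37, 5) = 120 * 435897 = 52307640

52307640


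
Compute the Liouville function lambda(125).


The Liouville function is lambda(k) = (-1)^Omega(k), where Omega(k) counts the prime factors of k with multiplicity.
Factoring: 125 = 5 * 5 * 5, so Omega(125) = 3.
lambda(125) = (-1)^3 = -1.

-1


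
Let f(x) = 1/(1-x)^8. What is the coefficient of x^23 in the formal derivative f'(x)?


Differentiate: d/dx [ 1/(1-x)^r ] = r / (1-x)^(r+1).
Here r = 8, so f'(x) = 8 / (1-x)^9.
The expansion of 1/(1-x)^(r+1) has coefficient of x^n equal to C(n+r, r).
So the coefficient of x^23 in f'(x) is
8 * C(31, 8) = 8 * 7888725 = 63109800

63109800


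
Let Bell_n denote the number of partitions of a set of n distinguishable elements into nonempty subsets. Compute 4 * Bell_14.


Bell_14 can be computed from the Bell triangle or from Dobinski's identity Bell_n = (1/e) * sum_{k>=0} k^n / k!.
Computing Bell_14 = 190899322.
Then 4 * 190899322 = 763597288.

763597288


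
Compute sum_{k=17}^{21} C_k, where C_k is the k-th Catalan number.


C_17 through C_21: 129644790, 477638700, 1767263190, 6564120420, 24466267020
Sum = 129644790 + 477638700 + 1767263190 + 6564120420 + 24466267020
= 33404934120

33404934120


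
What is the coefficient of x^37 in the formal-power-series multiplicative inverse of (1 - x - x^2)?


Let the inverse be f(x) = sum_{k>=0} a_k x^k. From f(x) * (1 - x - x^2) = 1 and matching coefficients:
 x^0: a_0 = 1.
 x^1: a_1 - a_0 = 0, so a_1 = 1.
 x^k (k >= 2): a_k - a_{k-1} - a_{k-2} = 0, i.e. a_k = a_{k-1} + a_{k-2}.
This is the Fibonacci-type recurrence shifted so that a_0 = a_1 = 1.
Iterating: a_0=1, a_1=1, a_2=2, a_3=3, a_4=5, a_5=8, a_6=13, a_7=21, a_8=34, a_9=55, ...
a_37 = 39088169.

39088169


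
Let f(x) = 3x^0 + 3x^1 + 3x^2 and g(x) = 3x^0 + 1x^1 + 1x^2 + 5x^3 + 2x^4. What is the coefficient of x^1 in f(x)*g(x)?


Cauchy product at x^1:
3*1 + 3*3
= 12

12


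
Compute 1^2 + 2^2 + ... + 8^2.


This power sum has a closed form given by Faulhaber's formula
sum_{k=1}^{m} k^p = (1 / (p + 1)) * sum_{j=0}^{p} C(p + 1, j) B_j m^(p + 1 - j),
but for small m direct computation is fastest:
1 + 4 + 9 + 16 + 25 + 36 + 49 + 64 = 204.

204


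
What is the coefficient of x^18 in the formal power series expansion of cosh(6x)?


The Maclaurin series is cosh(t) = sum_{m>=0} t^(2m) / (2m)!, so substituting t = 6x, only even powers of x are nonzero, with coefficient of x^(2m) equal to 6^(2m) / (2m)!.
For x^18 the coefficient is 6^18/18! = 101559956668416/6402373705728000 = 236196/14889875.

236196/14889875


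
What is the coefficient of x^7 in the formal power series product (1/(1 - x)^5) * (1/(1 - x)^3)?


Combine the factors: (1/(1 - x)^5) * (1/(1 - x)^3) = 1/(1 - x)^8.
Then use 1/(1 - x)^r = sum_{k>=0} C(k + r - 1, r - 1) x^k with r = 8 and k = 7:
C(14, 7) = 3432.

3432


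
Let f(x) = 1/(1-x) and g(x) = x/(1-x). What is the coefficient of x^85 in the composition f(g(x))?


First simplify the composition: f(g(x)) = 1/(1 - x/(1-x)) = (1-x)/((1-x) - x) = (1-x)/(1-2x).
Now extract the coefficient. Write (1-x)/(1-2x) = 1/(1-2x) - x/(1-2x).
The coefficient of x^n in 1/(1-2x) is 2^n, and in x/(1-2x) is 2^(n-1) (for n >= 1).
So the coefficient of x^85 is 2^85 - 2^84 = 38685626227668133590597632 - 19342813113834066795298816 = 19342813113834066795298816.

19342813113834066795298816


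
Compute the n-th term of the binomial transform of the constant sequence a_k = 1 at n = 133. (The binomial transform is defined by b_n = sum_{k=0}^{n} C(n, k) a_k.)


With a_k = 1 for all k, b_n = sum_{k=0}^{n} C(n, k) = 2^n by the binomial theorem.
For n = 133: 2^133 = 10889035741470030830827987437816582766592.

10889035741470030830827987437816582766592


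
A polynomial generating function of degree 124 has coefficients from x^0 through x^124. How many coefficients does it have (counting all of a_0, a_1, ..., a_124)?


A polynomial of degree 124 takes the form a_0 + a_1 x + ... + a_124 x^124.
The number of coefficients is 124 + 1 = 125.

125


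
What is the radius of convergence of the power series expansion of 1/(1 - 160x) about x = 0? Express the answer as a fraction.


Expanding 1/(1 - 160x) = sum_{k>=0} 160^k x^k, the series converges when |160x| < 1, i.e., |x| < 1/160.
So the radius of convergence is 1/160 = 1/160.

1/160


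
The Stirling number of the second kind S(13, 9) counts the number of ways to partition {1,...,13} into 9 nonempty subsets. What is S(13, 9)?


Using the explicit formula S(n,k) = (1/k!) sum_{j=0}^{k} (-1)^(k-j) C(k,j) j^n:
S(13, 9) = 359502
Equivalently, S(n,k) is n! times the coefficient of x^n in the EGF (e^x - 1)^k / k!.

359502


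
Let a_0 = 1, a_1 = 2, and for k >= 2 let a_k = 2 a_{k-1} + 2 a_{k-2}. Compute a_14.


Iterating the recurrence forward:
a_0 = 1
a_1 = 2
a_2 = 2*2 + 2*1 = 6
a_3 = 2*6 + 2*2 = 16
a_4 = 2*16 + 2*6 = 44
a_5 = 2*44 + 2*16 = 120
a_6 = 2*120 + 2*44 = 328
a_7 = 2*328 + 2*120 = 896
a_8 = 2*896 + 2*328 = 2448
a_9 = 2*2448 + 2*896 = 6688
a_10 = 2*6688 + 2*2448 = 18272
a_11 = 2*18272 + 2*6688 = 49920
a_12 = 2*49920 + 2*18272 = 136384
a_13 = 2*136384 + 2*49920 = 372608
a_14 = 2*372608 + 2*136384 = 1017984
So a_14 = 1017984.

1017984


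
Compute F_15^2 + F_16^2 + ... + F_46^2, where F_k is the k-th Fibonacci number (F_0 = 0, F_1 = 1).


There is a standard identity sum_{k=0}^{N} F_k^2 = F_N * F_{N+1} (proved inductively from the telescoping relation F_k^2 = F_k F_{k+1} - F_{k-1} F_k). Then
sum_{k=15}^{46} F_k^2 = F_46 F_47 - F_14 F_15.
Computing: F_46 = 1836311903, F_47 = 2971215073, F_14 = 377, F_15 = 610.
Sum = 1836311903 * 2971215073 - 377 * 610 = 5456077604922683949.

5456077604922683949


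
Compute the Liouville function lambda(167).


The Liouville function is lambda(k) = (-1)^Omega(k), where Omega(k) counts the prime factors of k with multiplicity.
Factoring: 167 = 167, so Omega(167) = 1.
lambda(167) = (-1)^1 = -1.

-1


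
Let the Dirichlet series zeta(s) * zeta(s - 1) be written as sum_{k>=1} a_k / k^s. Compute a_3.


Convolution gives a_k = sum_{d | k} d * 1 = sum_{d | k} d = sigma(k), the sum of positive divisors of k.
For k = 3, the divisors are 1, 3, so
sigma(3) = 1 + 3 = 4.

4


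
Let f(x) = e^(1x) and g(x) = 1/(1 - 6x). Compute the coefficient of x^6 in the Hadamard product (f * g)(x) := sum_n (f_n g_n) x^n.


Expanding: f_k = 1^k/k! (from e^(1x)) and g_k = 6^k (from 1/(1 - 6x)). So the Hadamard coefficient (f * g)_k = 1^k 6^k / k! = (6)^k / k!.
For k = 6: 6^6/6! = 46656/720 = 324/5.

324/5


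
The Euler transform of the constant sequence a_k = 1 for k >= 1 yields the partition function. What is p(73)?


The Euler transform converts the sequence a_k = 1 into the number of integer partitions.
Using the recurrence or dynamic programming:
p(73) = 6185689

6185689


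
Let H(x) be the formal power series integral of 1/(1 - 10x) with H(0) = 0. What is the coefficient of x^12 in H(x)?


1/(1 - 10x) = sum_{k>=0} 10^k x^k. Integrating termwise with H(0) = 0:
H(x) = sum_{k>=0} 10^k x^(k+1) / (k+1) = sum_{m>=1} 10^(m-1) x^m / m.
For m = 12: 10^11/12 = 100000000000/12 = 25000000000/3.

25000000000/3


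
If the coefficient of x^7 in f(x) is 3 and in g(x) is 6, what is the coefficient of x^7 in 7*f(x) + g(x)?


Scalar multiplication scales coefficients: 7 * 3 = 21.
Then add the g coefficient: 21 + 6
= 27

27


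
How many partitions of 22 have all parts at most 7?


Using the generating function (1-x)^(-1)(1-x^2)^(-1)...(1-x^7)^(-1),
the coefficient of x^22 counts these restricted partitions.
Result = 522

522


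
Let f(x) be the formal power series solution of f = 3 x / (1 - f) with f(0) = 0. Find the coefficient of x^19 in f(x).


Apply Lagrange inversion: f = 3 x * phi(f) with phi(t) = 1/(1 - t), so
[x^n] f = 3^n * (1/n) [t^(n-1)] phi(t)^n = 3^n * (1/n) [t^(n-1)] (1 - t)^(-n) = 3^n * (1/n) C(2n - 2, n - 1) = 3^n * C_{n-1}.
For n = 19: C_18 = C(36, 18) / 19 = 9075135300/19 = 477638700.
With the 3^19 = 1162261467 factor, the coefficient is 1162261467 * 477638700 = 555141056157972900.

555141056157972900


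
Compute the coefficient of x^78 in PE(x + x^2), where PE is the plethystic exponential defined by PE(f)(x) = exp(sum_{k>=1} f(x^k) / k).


With f(x) = x + x^2, the exponent is sum_{k>=1} (x^k + x^(2k)) / k = -ln(1 - x) - ln(1 - x^2). Exponentiating:
PE(x + x^2) = 1 / ((1 - x)(1 - x^2)).
This is the generating function for partitions of n into parts of size 1 or 2. The number of 2's can be any j in 0..39, and the rest are 1's, so
[x^78] = floor(78/2) + 1 = 40.

40


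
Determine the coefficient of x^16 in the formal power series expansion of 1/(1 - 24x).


The geometric series identity gives 1/(1 - c x) = sum_{k>=0} c^k x^k, so the coefficient of x^k is c^k.
Here c = 24 and k = 16.
Computing: 24^16 = 12116574790945106558976

12116574790945106558976


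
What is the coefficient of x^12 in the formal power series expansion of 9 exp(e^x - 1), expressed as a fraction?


exp(e^x - 1) is the exponential generating function for the Bell numbers Bell_k: exp(e^x - 1) = sum_{k>=0} Bell_k x^k / k!.
So the coefficient of x^12 in 9 exp(e^x - 1) is 9 Bell_12 / 12!.
Computing: Bell_12 = 4213597 and 12! = 479001600, giving
9 * 4213597/479001600 = 4213597/53222400.

4213597/53222400


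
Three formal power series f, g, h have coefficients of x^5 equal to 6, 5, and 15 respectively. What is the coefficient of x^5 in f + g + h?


Series addition is componentwise:
6 + 5 + 15
= 26

26


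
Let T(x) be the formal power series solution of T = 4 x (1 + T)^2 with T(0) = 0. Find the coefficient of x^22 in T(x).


Apply the Lagrange inversion formula: if T = 4 x * phi(T) with phi(t) = (1 + t)^2, then [x^n] T = 4^n * (1/n) [t^(n-1)] phi(t)^n = 4^n * (1/n) [t^(n-1)] (1 + t)^(2n) = 4^n * (1/n) C(2n, n-1).
Using the identity C(2n, n-1) = C(2n, n) * n / (n+1), the unscaled factor equals C(2n, n) / (n+1) = C_n, the n-th Catalan number.
For n = 22: C_22 = C(44, 22) / 23 = 2104098963720/23 = 91482563640.
With the 4^22 = 17592186044416 factor, the coefficient is 17592186044416 * 91482563640 = 1609378279375006586634240.

1609378279375006586634240


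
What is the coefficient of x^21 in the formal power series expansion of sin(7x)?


The Maclaurin series is sin(t) = sum_{k>=0} (-1)^k t^(2k+1) / (2k+1)!, so substituting t = 7x, only odd powers of x are nonzero, with coefficient of x^(2k+1) equal to (-1)^k 7^(2k+1) / (2k+1)!.
Write 21 = 2*10 + 1, giving the coefficient (-1)^10 * 7^21 / 21! = 558545864083284007/51090942171709440000 = 1628413597910449/148953184174080000.

1628413597910449/148953184174080000


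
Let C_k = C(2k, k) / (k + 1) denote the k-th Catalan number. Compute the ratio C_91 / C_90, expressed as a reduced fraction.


Using C_k = (2k)! / (k! (k+1)!), the ratio C_{k+1}/C_k simplifies to
C_{k+1}/C_k = [(2k+2)! / ((k+1)! (k+2)!)] * [k! (k+1)! / (2k)!]
 = (2k+2)(2k+1) / ((k+1)(k+2)) = 2(2k+1) / (k+2).
For k = 90: 2(2*90 + 1) / (90 + 2) = 362/92 = 181/46.

181/46


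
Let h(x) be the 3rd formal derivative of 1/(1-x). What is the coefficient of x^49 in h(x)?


Differentiating 3 times: d^3/dx^3 [1/(1-x)] = 3!/(1-x)^4.
The expansion 1/(1-x)^4 = sum_{k>=0} C(k+3, 3) x^k, so the coefficient of x^n in 3!/(1-x)^4 is 3! * C(n+3, 3).
For n = 49: 6 * C(52, 3) = 6 * 22100 = 132600

132600


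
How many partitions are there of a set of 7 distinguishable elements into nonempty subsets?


Bell_7 can be computed from the Bell triangle or from Dobinski's identity Bell_n = (1/e) * sum_{k>=0} k^n / k!.
Computing Bell_7 = 877.

877


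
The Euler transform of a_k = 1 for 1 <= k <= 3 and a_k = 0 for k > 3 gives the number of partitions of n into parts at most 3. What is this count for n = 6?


Partitions of 6 into parts at most 3:
Using generating function (1-x)^(-1)(1-x^2)^(-1)(1-x^3)^(-1),
the coefficient of x^6 = 7

7


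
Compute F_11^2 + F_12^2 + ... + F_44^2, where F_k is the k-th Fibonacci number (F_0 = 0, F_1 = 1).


There is a standard identity sum_{k=0}^{N} F_k^2 = F_N * F_{N+1} (proved inductively from the telescoping relation F_k^2 = F_k F_{k+1} - F_{k-1} F_k). Then
sum_{k=11}^{44} F_k^2 = F_44 F_45 - F_10 F_11.
Computing: F_44 = 701408733, F_45 = 1134903170, F_10 = 55, F_11 = 89.
Sum = 701408733 * 1134903170 - 55 * 89 = 796030994547378715.

796030994547378715


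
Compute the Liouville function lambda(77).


The Liouville function is lambda(k) = (-1)^Omega(k), where Omega(k) counts the prime factors of k with multiplicity.
Factoring: 77 = 7 * 11, so Omega(77) = 2.
lambda(77) = (-1)^2 = 1.

1


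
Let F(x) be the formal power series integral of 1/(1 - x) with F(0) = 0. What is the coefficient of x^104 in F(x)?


1/(1 - x) = sum_{k>=0} x^k. Integrating termwise and using F(0) = 0 gives
F(x) = sum_{k>=0} x^(k+1) / (k+1) = sum_{m>=1} x^m / m = -ln(1 - x).
So the coefficient of x^104 is 1/104 = 1/104.

1/104


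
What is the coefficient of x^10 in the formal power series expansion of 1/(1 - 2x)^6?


The general identity 1/(1 - c x)^r = sum_{k>=0} c^k C(k + r - 1, r - 1) x^k follows by substituting y = c x into 1/(1 - y)^r = sum_{k>=0} C(k + r - 1, r - 1) y^k.
For c = 2, r = 6, k = 10:
2^10 * C(15, 5) = 1024 * 3003 = 3075072.

3075072


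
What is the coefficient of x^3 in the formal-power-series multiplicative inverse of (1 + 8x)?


The inverse is 1/(1 + 8x). Apply the geometric identity 1/(1 - y) = sum_{k>=0} y^k with y = -8x:
1/(1 + 8x) = sum_{k>=0} (-8)^k x^k.
So the coefficient of x^3 is (-8)^3 = -512.

-512


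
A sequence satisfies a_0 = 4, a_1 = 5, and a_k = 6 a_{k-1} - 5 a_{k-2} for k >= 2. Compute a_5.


The characteristic equation is t^2 - 6 t + 5 = 0, with roots r_1 = 5 and r_2 = 1 (so c_1 = r_1 + r_2, c_2 = -r_1 r_2 as required).
One can use the closed form a_n = A r_1^n + B r_2^n, but direct iteration is more reliable:
a_0 = 4, a_1 = 5, a_2 = 10, a_3 = 35, a_4 = 160, a_5 = 785.
So a_5 = 785.

785


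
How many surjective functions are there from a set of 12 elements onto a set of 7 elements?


By inclusion-exclusion on which target elements are missed, the number of surjections from an n-set onto a k-set is
surj(n, k) = sum_{j=0}^{k} (-1)^j C(k, j) (k - j)^n.
Equivalently surj(n, k) = k! * S(n, k), where S(n, k) is the Stirling number of the second kind.
For n = 12, k = 7:
S(12, 7) = 627396, so
surj = 7! * 627396 = 5040 * 627396 = 3162075840.

3162075840


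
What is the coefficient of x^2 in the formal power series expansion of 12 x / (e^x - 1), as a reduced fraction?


The exponential generating function for Bernoulli numbers is
x / (e^x - 1) = sum_{k>=0} B_k x^k / k!.
So the coefficient of x^2 in 12 x / (e^x - 1) is 12 B_2 / 2!.
Computing: B_2 = 1/6, 2! = 2, giving
12 * 1/6 / 2 = 1.

1


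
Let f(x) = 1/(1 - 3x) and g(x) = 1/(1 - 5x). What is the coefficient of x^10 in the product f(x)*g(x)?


The coefficient of x^n in f*g is the Cauchy product: sum_{k=0}^{n} a^k * b^(n-k).
With a=3, b=5, n=10:
sum_{k=0}^{10} 3^k * 5^(10-k)
= 24325489

24325489


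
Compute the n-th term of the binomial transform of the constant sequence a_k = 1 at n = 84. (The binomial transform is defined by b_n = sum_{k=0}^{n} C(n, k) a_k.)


With a_k = 1 for all k, b_n = sum_{k=0}^{n} C(n, k) = 2^n by the binomial theorem.
For n = 84: 2^84 = 19342813113834066795298816.

19342813113834066795298816


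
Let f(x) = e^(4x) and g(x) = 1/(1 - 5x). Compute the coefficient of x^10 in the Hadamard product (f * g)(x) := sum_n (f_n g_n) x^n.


Expanding: f_k = 4^k/k! (from e^(4x)) and g_k = 5^k (from 1/(1 - 5x)). So the Hadamard coefficient (f * g)_k = 4^k 5^k / k! = (20)^k / k!.
For k = 10: 20^10/10! = 10240000000000/3628800 = 1600000000/567.

1600000000/567


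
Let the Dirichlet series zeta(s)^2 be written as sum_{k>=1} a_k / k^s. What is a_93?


The Dirichlet convolution of the constant function 1 with itself gives (1 * 1)(k) = sum_{d | k} 1 = d(k), the number of positive divisors of k.
Since zeta(s) = sum_{k>=1} 1/k^s, we have zeta(s)^2 = sum_{k>=1} d(k)/k^s, so a_k = d(k).
For k = 93: the divisors are 1, 3, 31, 93.
Count = 4.

4


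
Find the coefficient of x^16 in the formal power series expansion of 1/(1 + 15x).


Write 1/(1 + c x) = 1/(1 - (-c) x) and apply the geometric-series identity
1/(1 - y) = sum_{k>=0} y^k to get 1/(1 + c x) = sum_{k>=0} (-c)^k x^k.
So the coefficient of x^k is (-c)^k = (-1)^k * c^k.
Here c = 15 and k = 16:
(-15)^16 = 1 * 6568408355712890625 = 6568408355712890625

6568408355712890625


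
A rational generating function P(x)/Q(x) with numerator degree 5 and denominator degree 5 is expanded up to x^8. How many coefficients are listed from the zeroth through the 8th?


Expanding up to x^8 gives the coefficients for x^0, x^1, ..., x^8.
That is 8 + 1 = 9 coefficients in total.

9


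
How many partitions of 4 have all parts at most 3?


Using the generating function (1-x)^(-1)(1-x^2)^(-1)(1-x^3)^(-1),
the coefficient of x^4 counts these restricted partitions.
Result = 4

4


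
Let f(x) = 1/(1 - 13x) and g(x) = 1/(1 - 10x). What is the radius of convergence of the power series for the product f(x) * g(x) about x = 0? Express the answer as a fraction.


The radius of 1/(1 - 13x) is 1/13 (nearest singularity at x = 1/13), and the radius of 1/(1 - 10x) is 1/10.
The product f(x)*g(x) = 1/((1 - 13x)(1 - 10x)) has singularities at both 1/13 and 1/10, so its radius of convergence is the distance to the nearest one:
min(1/13, 1/10) = 1/13.

1/13


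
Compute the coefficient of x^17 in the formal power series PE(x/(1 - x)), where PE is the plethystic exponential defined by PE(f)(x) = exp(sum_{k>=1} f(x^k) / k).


For f(x) = x/(1 - x) we have
sum_{k>=1} f(x^k) / k = sum_{k>=1} (1/k) * x^k / (1 - x^k) = sum_{k, m >= 1} x^(k m) / k,
which after exponentiating simplifies to
PE(x/(1 - x)) = prod_{k>=1} 1 / (1 - x^k).
This is the generating function for the partition function p(n), so the coefficient of x^17 is p(17).
Computing p(17) by dynamic programming over parts 1, 2, ..., 17: p(17) = 297.

297


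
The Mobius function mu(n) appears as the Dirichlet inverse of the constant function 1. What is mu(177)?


177 = 3 * 59 (all distinct primes).
mu(177) = (-1)^2 = 1

1


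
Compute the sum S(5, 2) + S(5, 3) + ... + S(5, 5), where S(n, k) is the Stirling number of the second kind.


By definition, S(n, k) counts partitions of an n-set into exactly k nonempty blocks.
Computing row n = 5 for k = 2..5:
S(5, k): 15, 25, 10, 1
Sum = 51.

51


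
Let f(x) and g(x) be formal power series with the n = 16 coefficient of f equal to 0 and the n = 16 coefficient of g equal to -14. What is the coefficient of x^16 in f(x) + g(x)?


Addition of formal power series is termwise.
The coefficient of x^16 in f + g = 0 + -14
= -14

-14


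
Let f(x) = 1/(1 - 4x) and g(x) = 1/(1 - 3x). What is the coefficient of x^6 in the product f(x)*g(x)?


The coefficient of x^n in f*g is the Cauchy product: sum_{k=0}^{n} a^k * b^(n-k).
With a=4, b=3, n=6:
sum_{k=0}^{6} 4^k * 3^(6-k)
= 14197

14197


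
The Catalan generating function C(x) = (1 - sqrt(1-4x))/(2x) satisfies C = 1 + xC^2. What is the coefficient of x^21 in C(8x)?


Substituting x -> 8x scales the n-th coefficient by 8^n, so [x^21] C(8x) = 8^21 * C_21.
C_21 = C(2*21, 21)/(22) = 538257874440/22 = 24466267020.
So 8^21 * 24466267020 = 9223372036854775808 * 24466267020 = 225661483078490225880764252160.

225661483078490225880764252160


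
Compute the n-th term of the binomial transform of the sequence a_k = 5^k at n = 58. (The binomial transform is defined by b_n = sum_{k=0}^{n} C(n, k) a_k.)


With a_k = 5^k, b_n = sum_{k=0}^{n} C(n, k) 5^k = (1 + 5)^n by the binomial theorem.
For n = 58: (1 + 5)^58 = 6^58 = 1357602166130257152481187563160405662935023616.

1357602166130257152481187563160405662935023616


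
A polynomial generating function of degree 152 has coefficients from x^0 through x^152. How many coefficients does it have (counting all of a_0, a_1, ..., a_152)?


A polynomial of degree 152 takes the form a_0 + a_1 x + ... + a_152 x^152.
The number of coefficients is 152 + 1 = 153.

153


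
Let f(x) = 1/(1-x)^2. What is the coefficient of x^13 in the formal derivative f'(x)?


Differentiate: d/dx [ 1/(1-x)^r ] = r / (1-x)^(r+1).
Here r = 2, so f'(x) = 2 / (1-x)^3.
The expansion of 1/(1-x)^(r+1) has coefficient of x^n equal to C(n+r, r).
So the coefficient of x^13 in f'(x) is
2 * C(15, 2) = 2 * 105 = 210

210


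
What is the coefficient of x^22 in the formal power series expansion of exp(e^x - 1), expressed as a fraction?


exp(e^x - 1) is the exponential generating function for the Bell numbers Bell_k: exp(e^x - 1) = sum_{k>=0} Bell_k x^k / k!.
So the coefficient of x^22 in exp(e^x - 1) is Bell_22 / 22!.
Computing: Bell_22 = 4506715738447323 and 22! = 1124000727777607680000, giving
4506715738447323/1124000727777607680000 = 88366975263673/22039229956423680000.

88366975263673/22039229956423680000


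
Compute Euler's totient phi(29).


phi(n) counts integers in [1, n] coprime to n. Using the multiplicative formula phi(n) = n * prod_{p | n} (1 - 1/p):
29 = 29, so
phi(29) = 29 * (1 - 1/29) = 28.

28


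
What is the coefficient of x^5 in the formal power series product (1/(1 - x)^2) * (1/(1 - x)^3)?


Combine the factors: (1/(1 - x)^2) * (1/(1 - x)^3) = 1/(1 - x)^5.
Then use 1/(1 - x)^r = sum_{k>=0} C(k + r - 1, r - 1) x^k with r = 5 and k = 5:
C(9, 4) = 126.

126


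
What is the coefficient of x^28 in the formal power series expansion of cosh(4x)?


The Maclaurin series is cosh(t) = sum_{m>=0} t^(2m) / (2m)!, so substituting t = 4x, only even powers of x are nonzero, with coefficient of x^(2m) equal to 4^(2m) / (2m)!.
For x^28 the coefficient is 4^28/28! = 72057594037927936/304888344611713860501504000000 = 2147483648/9086380738369043484375.

2147483648/9086380738369043484375


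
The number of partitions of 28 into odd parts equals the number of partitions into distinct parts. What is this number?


Computing partitions of 28 into odd parts (1, 3, 5, ...):
Using the generating function prod_{k>=0} 1/(1-x^(2k+1)),
the count is 222

222


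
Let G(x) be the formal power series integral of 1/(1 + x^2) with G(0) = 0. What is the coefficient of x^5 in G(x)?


1/(1 + x^2) = sum_{j>=0} (-1)^j x^(2j). Integrating termwise with G(0) = 0:
G(x) = sum_{j>=0} (-1)^j x^(2j+1) / (2j+1) = arctan(x).
Only odd powers are nonzero. For x^5 write 5 = 2*2 + 1, giving
(-1)^2 / 5 = 1/5 = 1/5.

1/5


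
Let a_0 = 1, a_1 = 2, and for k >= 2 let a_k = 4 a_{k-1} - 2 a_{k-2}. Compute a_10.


Iterating the recurrence forward:
a_0 = 1
a_1 = 2
a_2 = 4*2 - 2*1 = 6
a_3 = 4*6 - 2*2 = 20
a_4 = 4*20 - 2*6 = 68
a_5 = 4*68 - 2*20 = 232
a_6 = 4*232 - 2*68 = 792
a_7 = 4*792 - 2*232 = 2704
a_8 = 4*2704 - 2*792 = 9232
a_9 = 4*9232 - 2*2704 = 31520
a_10 = 4*31520 - 2*9232 = 107616
So a_10 = 107616.

107616


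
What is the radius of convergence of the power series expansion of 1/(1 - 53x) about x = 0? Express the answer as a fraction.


Expanding 1/(1 - 53x) = sum_{k>=0} 53^k x^k, the series converges when |53x| < 1, i.e., |x| < 1/53.
So the radius of convergence is 1/53 = 1/53.

1/53


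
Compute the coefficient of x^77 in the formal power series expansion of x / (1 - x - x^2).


Let f(x) = sum_{k>=0} a_k x^k. Multiplying f(x) * (1 - x - x^2) = x and matching coefficients gives a_0 = 0, a_1 = 1, and a_k = a_{k-1} + a_{k-2} for k >= 2. These are the Fibonacci numbers F_k.
Iterating from F_0 = 0, F_1 = 1:
F_0=0, F_1=1, F_2=1, F_3=2, F_4=3, F_5=5, F_6=8, F_7=13, F_8=21, F_9=34, ...
F_77 = 5527939700884757.

5527939700884757


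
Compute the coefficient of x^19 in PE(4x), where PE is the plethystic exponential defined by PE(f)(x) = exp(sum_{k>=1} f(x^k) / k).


With f(x) = 4x, the exponent is sum_{k>=1} 4 x^k / k = 4 * (-ln(1 - x)). Exponentiating:
PE(4x) = exp(-4 ln(1 - x)) = 1/(1 - x)^4.
By the negative binomial expansion, [x^n] 1/(1 - x)^4 = C(n + 3, 3).
For n = 19: C(22, 3) = 1540.

1540


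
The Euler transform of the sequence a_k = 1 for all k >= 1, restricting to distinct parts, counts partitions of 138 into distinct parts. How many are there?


Partitions of 138 into distinct parts can be computed via generating function.
Product (1+x)(1+x^2)(1+x^3)...
The coefficient of x^138 = 8334326

8334326


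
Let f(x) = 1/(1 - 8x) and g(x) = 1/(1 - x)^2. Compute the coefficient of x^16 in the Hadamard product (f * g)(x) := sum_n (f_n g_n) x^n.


f has coefficients f_k = 8^k. For g = 1/(1 - x)^2 the coefficient is g_k = C(k + 1, 1) = k + 1. The Hadamard coefficient is (f * g)_k = 8^k * (k + 1).
For k = 16: 8^16 * 17 = 281474976710656 * 17 = 4785074604081152.

4785074604081152


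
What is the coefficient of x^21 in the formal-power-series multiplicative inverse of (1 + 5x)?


The inverse is 1/(1 + 5x). Apply the geometric identity 1/(1 - y) = sum_{k>=0} y^k with y = -5x:
1/(1 + 5x) = sum_{k>=0} (-5)^k x^k.
So the coefficient of x^21 is (-5)^21 = -476837158203125.

-476837158203125


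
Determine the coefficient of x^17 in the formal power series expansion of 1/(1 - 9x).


The geometric series identity gives 1/(1 - c x) = sum_{k>=0} c^k x^k, so the coefficient of x^k is c^k.
Here c = 9 and k = 17.
Computing: 9^17 = 16677181699666569

16677181699666569


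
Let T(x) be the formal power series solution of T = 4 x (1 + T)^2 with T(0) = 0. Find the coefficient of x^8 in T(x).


Apply the Lagrange inversion formula: if T = 4 x * phi(T) with phi(t) = (1 + t)^2, then [x^n] T = 4^n * (1/n) [t^(n-1)] phi(t)^n = 4^n * (1/n) [t^(n-1)] (1 + t)^(2n) = 4^n * (1/n) C(2n, n-1).
Using the identity C(2n, n-1) = C(2n, n) * n / (n+1), the unscaled factor equals C(2n, n) / (n+1) = C_n, the n-th Catalan number.
For n = 8: C_8 = C(16, 8) / 9 = 12870/9 = 1430.
With the 4^8 = 65536 factor, the coefficient is 65536 * 1430 = 93716480.

93716480


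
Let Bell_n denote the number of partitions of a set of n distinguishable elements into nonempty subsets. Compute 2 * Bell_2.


Bell_2 can be computed from the Bell triangle or from Dobinski's identity Bell_n = (1/e) * sum_{k>=0} k^n / k!.
Computing Bell_2 = 2.
Then 2 * 2 = 4.

4


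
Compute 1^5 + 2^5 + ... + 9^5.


This power sum has a closed form given by Faulhaber's formula
sum_{k=1}^{m} k^p = (1 / (p + 1)) * sum_{j=0}^{p} C(p + 1, j) B_j m^(p + 1 - j),
but for small m direct computation is fastest:
1 + 32 + 243 + 1024 + 3125 + 7776 + 16807 + 32768 + 59049 = 120825.

120825


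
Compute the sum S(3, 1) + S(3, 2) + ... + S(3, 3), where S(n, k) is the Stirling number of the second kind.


By definition, S(n, k) counts partitions of an n-set into exactly k nonempty blocks.
Computing row n = 3 for k = 1..3:
S(3, k): 1, 3, 1
Sum = 5. (This equals Bell_3 since the sum runs over all k.)

5


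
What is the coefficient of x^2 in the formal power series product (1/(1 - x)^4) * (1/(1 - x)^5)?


Combine the factors: (1/(1 - x)^4) * (1/(1 - x)^5) = 1/(1 - x)^9.
Then use 1/(1 - x)^r = sum_{k>=0} C(k + r - 1, r - 1) x^k with r = 9 and k = 2:
C(10, 8) = 45.

45


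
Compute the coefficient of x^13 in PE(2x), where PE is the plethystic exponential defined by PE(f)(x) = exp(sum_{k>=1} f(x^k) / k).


With f(x) = 2x, the exponent is sum_{k>=1} 2 x^k / k = 2 * (-ln(1 - x)). Exponentiating:
PE(2x) = exp(-2 ln(1 - x)) = 1/(1 - x)^2.
By the negative binomial expansion, [x^n] 1/(1 - x)^2 = C(n + 1, 1).
For n = 13: C(14, 1) = 14.

14


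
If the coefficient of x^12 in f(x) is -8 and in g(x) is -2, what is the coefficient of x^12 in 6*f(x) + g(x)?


Scalar multiplication scales coefficients: 6 * -8 = -48.
Then add the g coefficient: -48 + -2
= -50

-50


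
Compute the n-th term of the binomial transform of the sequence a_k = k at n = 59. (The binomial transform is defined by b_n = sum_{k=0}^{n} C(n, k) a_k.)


With a_k = k, b_n = sum_{k=0}^{n} C(n, k) k. Using k * C(n, k) = n * C(n-1, k-1) gives b_n = n * sum_{k>=1} C(n-1, k-1) = n * 2^(n-1).
For n = 59: 59 * 2^58 = 59 * 288230376151711744 = 17005592192950992896.

17005592192950992896


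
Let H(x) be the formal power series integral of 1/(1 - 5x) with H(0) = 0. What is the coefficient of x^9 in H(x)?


1/(1 - 5x) = sum_{k>=0} 5^k x^k. Integrating termwise with H(0) = 0:
H(x) = sum_{k>=0} 5^k x^(k+1) / (k+1) = sum_{m>=1} 5^(m-1) x^m / m.
For m = 9: 5^8/9 = 390625/9 = 390625/9.

390625/9


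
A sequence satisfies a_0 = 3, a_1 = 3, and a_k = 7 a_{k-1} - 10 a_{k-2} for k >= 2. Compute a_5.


The characteristic equation is t^2 - 7 t + 10 = 0, with roots r_1 = 5 and r_2 = 2 (so c_1 = r_1 + r_2, c_2 = -r_1 r_2 as required).
One can use the closed form a_n = A r_1^n + B r_2^n, but direct iteration is more reliable:
a_0 = 3, a_1 = 3, a_2 = -9, a_3 = -93, a_4 = -561, a_5 = -2997.
So a_5 = -2997.

-2997


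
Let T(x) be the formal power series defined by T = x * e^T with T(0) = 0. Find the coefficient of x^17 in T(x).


Apply the Lagrange inversion formula: if T = x * phi(T) with phi(t) = e^t, then
[x^n] T = (1/n) [t^(n-1)] phi(t)^n = (1/n) [t^(n-1)] e^(n t) = (1/n) * n^(n-1) / (n-1)! = n^(n-1) / n!.
When c = 1 this is the Cayley count of rooted labeled trees on n vertices, divided by n!.
For n = 17: 17^16 / 17! = 48661191875666868481/355687428096000 = 2862423051509815793/20922789888000.

2862423051509815793/20922789888000


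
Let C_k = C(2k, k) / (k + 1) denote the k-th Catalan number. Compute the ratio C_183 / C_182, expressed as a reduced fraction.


Using C_k = (2k)! / (k! (k+1)!), the ratio C_{k+1}/C_k simplifies to
C_{k+1}/C_k = [(2k+2)! / ((k+1)! (k+2)!)] * [k! (k+1)! / (2k)!]
 = (2k+2)(2k+1) / ((k+1)(k+2)) = 2(2k+1) / (k+2).
For k = 182: 2(2*182 + 1) / (182 + 2) = 730/184 = 365/92.

365/92


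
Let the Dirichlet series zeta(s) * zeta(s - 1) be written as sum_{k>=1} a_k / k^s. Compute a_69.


Convolution gives a_k = sum_{d | k} d * 1 = sum_{d | k} d = sigma(k), the sum of positive divisors of k.
For k = 69, the divisors are 1, 3, 23, 69, so
sigma(69) = 1 + 3 + 23 + 69 = 96.

96


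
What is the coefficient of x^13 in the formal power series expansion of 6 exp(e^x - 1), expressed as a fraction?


exp(e^x - 1) is the exponential generating function for the Bell numbers Bell_k: exp(e^x - 1) = sum_{k>=0} Bell_k x^k / k!.
So the coefficient of x^13 in 6 exp(e^x - 1) is 6 Bell_13 / 13!.
Computing: Bell_13 = 27644437 and 13! = 6227020800, giving
6 * 27644437/6227020800 = 27644437/1037836800.

27644437/1037836800


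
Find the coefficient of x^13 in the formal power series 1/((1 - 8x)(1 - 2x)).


By partial fractions or Cauchy convolution:
The coefficient equals sum_{k=0}^{13} 8^k * 2^(13-k).
= 733007749120

733007749120


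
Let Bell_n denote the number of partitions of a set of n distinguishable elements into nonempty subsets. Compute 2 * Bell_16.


Bell_16 can be computed from the Bell triangle or from Dobinski's identity Bell_n = (1/e) * sum_{k>=0} k^n / k!.
Computing Bell_16 = 10480142147.
Then 2 * 10480142147 = 20960284294.

20960284294


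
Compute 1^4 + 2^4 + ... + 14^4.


This power sum has a closed form given by Faulhaber's formula
sum_{k=1}^{m} k^p = (1 / (p + 1)) * sum_{j=0}^{p} C(p + 1, j) B_j m^(p + 1 - j),
but for small m direct computation is fastest:
1 + 16 + 81 + 256 + 625 + 1296 + 2401 + 4096 + 6561 + 10000 + 14641 + 20736 + 28561 + 38416 = 127687.

127687


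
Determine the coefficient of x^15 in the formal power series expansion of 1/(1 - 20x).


The geometric series identity gives 1/(1 - c x) = sum_{k>=0} c^k x^k, so the coefficient of x^k is c^k.
Here c = 20 and k = 15.
Computing: 20^15 = 32768000000000000000

32768000000000000000


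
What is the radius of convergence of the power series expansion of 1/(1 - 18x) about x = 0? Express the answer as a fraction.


Expanding 1/(1 - 18x) = sum_{k>=0} 18^k x^k, the series converges when |18x| < 1, i.e., |x| < 1/18.
So the radius of convergence is 1/18 = 1/18.

1/18


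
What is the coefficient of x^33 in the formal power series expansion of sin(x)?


The Maclaurin series is sin(t) = sum_{k>=0} (-1)^k t^(2k+1) / (2k+1)!, so substituting t = x, only odd powers of x are nonzero, with coefficient of x^(2k+1) equal to (-1)^k / (2k+1)!.
Write 33 = 2*16 + 1, giving the coefficient (-1)^16 / 33! = 1/8683317618811886495518194401280000000 = 1/8683317618811886495518194401280000000.

1/8683317618811886495518194401280000000


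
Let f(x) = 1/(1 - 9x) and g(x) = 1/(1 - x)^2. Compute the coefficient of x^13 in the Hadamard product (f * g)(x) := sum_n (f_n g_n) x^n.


f has coefficients f_k = 9^k. For g = 1/(1 - x)^2 the coefficient is g_k = C(k + 1, 1) = k + 1. The Hadamard coefficient is (f * g)_k = 9^k * (k + 1).
For k = 13: 9^13 * 14 = 2541865828329 * 14 = 35586121596606.

35586121596606


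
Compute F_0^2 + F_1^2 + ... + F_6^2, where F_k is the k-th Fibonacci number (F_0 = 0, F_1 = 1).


There is a standard identity sum_{k=0}^{N} F_k^2 = F_N * F_{N+1} (proved inductively from the telescoping relation F_k^2 = F_k F_{k+1} - F_{k-1} F_k). Then
sum_{k=0}^{6} F_k^2 = F_6 F_7 - F_0 F_0.
Computing: F_6 = 8, F_7 = 13.
Sum = 8 * 13 = 104.

104


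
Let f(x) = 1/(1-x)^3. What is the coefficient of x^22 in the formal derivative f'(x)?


Differentiate: d/dx [ 1/(1-x)^r ] = r / (1-x)^(r+1).
Here r = 3, so f'(x) = 3 / (1-x)^4.
The expansion of 1/(1-x)^(r+1) has coefficient of x^n equal to C(n+r, r).
So the coefficient of x^22 in f'(x) is
3 * C(25, 3) = 3 * 2300 = 6900

6900


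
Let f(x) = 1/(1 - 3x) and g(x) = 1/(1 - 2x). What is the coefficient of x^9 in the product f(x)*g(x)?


The coefficient of x^n in f*g is the Cauchy product: sum_{k=0}^{n} a^k * b^(n-k).
With a=3, b=2, n=9:
sum_{k=0}^{9} 3^k * 2^(9-k)
= 58025

58025


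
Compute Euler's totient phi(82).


phi(n) counts integers in [1, n] coprime to n. Using the multiplicative formula phi(n) = n * prod_{p | n} (1 - 1/p):
82 = 2 * 41, so
phi(82) = 82 * (1 - 1/2) * (1 - 1/41) = 40.

40


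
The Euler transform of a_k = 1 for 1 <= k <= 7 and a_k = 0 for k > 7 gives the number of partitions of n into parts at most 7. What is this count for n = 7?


Partitions of 7 into parts at most 7:
Using generating function (1-x)^(-1)(1-x^2)^(-1)...(1-x^7)^(-1),
the coefficient of x^7 = 15

15


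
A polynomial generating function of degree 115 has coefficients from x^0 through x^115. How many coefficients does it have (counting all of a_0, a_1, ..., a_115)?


A polynomial of degree 115 takes the form a_0 + a_1 x + ... + a_115 x^115.
The number of coefficients is 115 + 1 = 116.

116


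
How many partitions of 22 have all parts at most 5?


Using the generating function (1-x)^(-1)(1-x^2)^(-1)...(1-x^5)^(-1),
the coefficient of x^22 counts these restricted partitions.
Result = 255

255


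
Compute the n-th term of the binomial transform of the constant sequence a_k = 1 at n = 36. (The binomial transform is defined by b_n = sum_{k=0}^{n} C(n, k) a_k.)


With a_k = 1 for all k, b_n = sum_{k=0}^{n} C(n, k) = 2^n by the binomial theorem.
For n = 36: 2^36 = 68719476736.

68719476736


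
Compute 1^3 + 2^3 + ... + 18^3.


This power sum has a closed form given by Faulhaber's formula
sum_{k=1}^{m} k^p = (1 / (p + 1)) * sum_{j=0}^{p} C(p + 1, j) B_j m^(p + 1 - j),
but for small m direct computation is fastest:
1 + 8 + 27 + 64 + 125 + 216 + 343 + 512 + 729 + 1000 + 1331 + 1728 + 2197 + 2744 + 3375 + 4096 + 4913 + 5832 = 29241.

29241


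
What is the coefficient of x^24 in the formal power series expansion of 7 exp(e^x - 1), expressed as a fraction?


exp(e^x - 1) is the exponential generating function for the Bell numbers Bell_k: exp(e^x - 1) = sum_{k>=0} Bell_k x^k / k!.
So the coefficient of x^24 in 7 exp(e^x - 1) is 7 Bell_24 / 24!.
Computing: Bell_24 = 445958869294805289 and 24! = 620448401733239439360000, giving
7 * 445958869294805289/620448401733239439360000 = 148652956431601763/29545161987297116160000.

148652956431601763/29545161987297116160000


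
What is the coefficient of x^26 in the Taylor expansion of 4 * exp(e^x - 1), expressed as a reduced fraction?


exp(e^x - 1) = sum_{k>=0} Bell_k x^k / k!, where Bell_k is the k-th Bell number.
So the coefficient of x^26 is 4 * Bell_26 / 26!.
Computing: Bell_26 = 49631246523618756274 and 26! = 403291461126605635584000000, giving
4 * 49631246523618756274/403291461126605635584000000 = 1459742544812316361/2965378390636806144000000.

1459742544812316361/2965378390636806144000000


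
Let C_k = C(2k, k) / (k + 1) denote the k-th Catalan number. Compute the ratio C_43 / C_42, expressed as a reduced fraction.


Using C_k = (2k)! / (k! (k+1)!), the ratio C_{k+1}/C_k simplifies to
C_{k+1}/C_k = [(2k+2)! / ((k+1)! (k+2)!)] * [k! (k+1)! / (2k)!]
 = (2k+2)(2k+1) / ((k+1)(k+2)) = 2(2k+1) / (k+2).
For k = 42: 2(2*42 + 1) / (42 + 2) = 170/44 = 85/22.

85/22


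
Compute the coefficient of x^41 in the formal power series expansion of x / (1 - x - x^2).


Let f(x) = sum_{k>=0} a_k x^k. Multiplying f(x) * (1 - x - x^2) = x and matching coefficients gives a_0 = 0, a_1 = 1, and a_k = a_{k-1} + a_{k-2} for k >= 2. These are the Fibonacci numbers F_k.
Iterating from F_0 = 0, F_1 = 1:
F_0=0, F_1=1, F_2=1, F_3=2, F_4=3, F_5=5, F_6=8, F_7=13, F_8=21, F_9=34, ...
F_41 = 165580141.

165580141


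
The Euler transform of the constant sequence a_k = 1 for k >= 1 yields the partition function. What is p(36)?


The Euler transform converts the sequence a_k = 1 into the number of integer partitions.
Using the recurrence or dynamic programming:
p(36) = 17977

17977


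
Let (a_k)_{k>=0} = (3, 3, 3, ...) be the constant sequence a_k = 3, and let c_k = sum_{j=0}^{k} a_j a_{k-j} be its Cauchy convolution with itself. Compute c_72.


Since a_j = 3 for all j >= 0, the convolution sum becomes
c_k = sum_{j=0}^{k} 3 * 3 = 9 * (k + 1).
Equivalently, the generating function of (a_k) is 3/(1 - x) and its square is 9/(1 - x)^2 = sum_{k>=0} 9(k + 1) x^k.
For k = 72: 9 * 73 = 657.

657
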